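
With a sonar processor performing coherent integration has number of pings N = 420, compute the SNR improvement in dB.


Gain = 10*log10(420) = 26.23

26.23 dB


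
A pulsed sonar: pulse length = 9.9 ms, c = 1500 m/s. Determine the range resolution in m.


dR = c*tau/2 = 1500 * 9.9e-3 / 2 = 7.425

7.425 m


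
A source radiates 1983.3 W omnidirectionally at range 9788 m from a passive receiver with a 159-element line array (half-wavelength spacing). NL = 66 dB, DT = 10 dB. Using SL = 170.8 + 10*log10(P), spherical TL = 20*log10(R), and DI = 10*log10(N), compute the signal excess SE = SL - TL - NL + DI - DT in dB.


69.97 dB


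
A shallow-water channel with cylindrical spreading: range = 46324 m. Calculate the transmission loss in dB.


TL = 10*log10(46324) = 46.66

46.66 dB


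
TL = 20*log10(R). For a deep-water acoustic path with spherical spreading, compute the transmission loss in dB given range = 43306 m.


TL = 20*log10(43306) = 92.73

92.73 dB


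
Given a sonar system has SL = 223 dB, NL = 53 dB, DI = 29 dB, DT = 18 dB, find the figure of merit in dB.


181 dB


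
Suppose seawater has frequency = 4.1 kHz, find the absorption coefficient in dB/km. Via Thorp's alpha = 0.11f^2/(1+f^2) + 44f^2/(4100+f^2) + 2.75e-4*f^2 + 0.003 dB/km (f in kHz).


f^2 = 16.81
alpha = 0.11*16.81/(1+16.81) + 44*16.81/(4100+16.81) + 2.75e-4*16.81 + 0.003 = 0.291

0.291 dB/km


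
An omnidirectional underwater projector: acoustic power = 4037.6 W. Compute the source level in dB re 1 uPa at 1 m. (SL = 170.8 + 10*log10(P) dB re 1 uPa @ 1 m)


SL = 170.8 + 10*log10(4037.6) = 170.8 + 36.06 = 206.86

206.86 dB


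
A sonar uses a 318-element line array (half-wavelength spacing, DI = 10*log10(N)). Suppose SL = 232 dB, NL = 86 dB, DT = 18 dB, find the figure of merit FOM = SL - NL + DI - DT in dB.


Step 1: DI = 10*log10(318) = 25.02 dB
Step 2: FOM = SL - NL + DI - DT = 232 - 86 + 25.02 - 18 = 153.02

153.02 dB


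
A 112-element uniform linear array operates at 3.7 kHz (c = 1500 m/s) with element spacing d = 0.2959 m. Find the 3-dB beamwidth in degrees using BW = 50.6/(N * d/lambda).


Step 1: lambda = 1500/3700 = 0.40541 m
Step 2: d/lambda = 0.2959/0.40541 = 0.7299
Step 3: BW = 50.6/(N * d/lambda) = 50.6/(112 * 0.7299) = 0.62

0.62 deg


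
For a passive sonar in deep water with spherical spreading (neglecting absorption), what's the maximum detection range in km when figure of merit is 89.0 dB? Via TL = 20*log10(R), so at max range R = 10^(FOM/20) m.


28.18 km


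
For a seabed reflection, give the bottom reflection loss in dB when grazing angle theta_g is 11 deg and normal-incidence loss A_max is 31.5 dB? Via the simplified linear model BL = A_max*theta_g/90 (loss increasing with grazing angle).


3.85 dB


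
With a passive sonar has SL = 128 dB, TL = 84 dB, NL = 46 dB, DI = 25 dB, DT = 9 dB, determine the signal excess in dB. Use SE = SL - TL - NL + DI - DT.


SE = SL - TL - NL + DI - DT = 128 - 84 - 46 + 25 - 9 = 14

14 dB


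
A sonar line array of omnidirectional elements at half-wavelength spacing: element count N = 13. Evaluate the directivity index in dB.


11.14 dB


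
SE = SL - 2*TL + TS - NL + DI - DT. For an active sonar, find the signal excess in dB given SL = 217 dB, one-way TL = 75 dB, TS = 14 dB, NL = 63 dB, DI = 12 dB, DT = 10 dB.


SE = SL - 2*TL + TS - NL + DI - DT = 217 - 2*75 + (14) - 63 + 12 - 10 = 20

20 dB


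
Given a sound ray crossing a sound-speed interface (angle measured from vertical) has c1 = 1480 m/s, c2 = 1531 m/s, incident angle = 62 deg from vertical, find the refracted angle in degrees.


sin(theta2) = (c2/c1)*sin(theta1) = (1531/1480)*sin(62 deg) = 0.91337
theta2 = arcsin(0.91337) = 65.98

65.98 deg


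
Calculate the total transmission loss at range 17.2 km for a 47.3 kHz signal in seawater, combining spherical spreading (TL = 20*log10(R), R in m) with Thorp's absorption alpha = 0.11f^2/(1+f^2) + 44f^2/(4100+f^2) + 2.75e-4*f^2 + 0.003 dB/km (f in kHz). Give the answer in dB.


Step 1 (Thorp): alpha = 0.11*2237.29/(1+2237.29) + 44*2237.29/(4100+2237.29) + 2.75e-4*2237.29 + 0.003 = 16.2618 dB/km
Step 2: TL_spread = 20*log10(17200) = 84.71 dB
Step 3: TL_abs = alpha*R = 16.2618 * 17.2 = 279.7 dB
Step 4: TL_total = 84.71 + 279.7 = 364.41

364.41 dB


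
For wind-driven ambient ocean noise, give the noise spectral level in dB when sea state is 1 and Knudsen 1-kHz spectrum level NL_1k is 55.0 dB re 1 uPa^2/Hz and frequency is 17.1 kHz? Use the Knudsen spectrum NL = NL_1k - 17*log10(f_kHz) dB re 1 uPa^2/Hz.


NL = NL_1k - 17*log10(f_kHz) = 55.0 - 17*log10(17.1) = 55.0 - (20.96) = 34.04

34.04 dB


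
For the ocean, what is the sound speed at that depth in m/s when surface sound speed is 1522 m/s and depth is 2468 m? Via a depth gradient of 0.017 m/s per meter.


c = 1522 + 0.017 * 2468 = 1563.956

1563.956 m/s


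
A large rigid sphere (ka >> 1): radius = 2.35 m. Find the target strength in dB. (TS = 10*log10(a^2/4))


TS = 10*log10(2.35^2 / 4) = 10*log10(1.380625) = 1.4

1.4 dB


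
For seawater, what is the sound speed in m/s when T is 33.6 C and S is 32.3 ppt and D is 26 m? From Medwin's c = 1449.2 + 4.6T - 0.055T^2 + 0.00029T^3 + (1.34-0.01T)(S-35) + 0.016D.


c = 1449.2 + 4.6*33.6 - 0.055*33.6^2 + 0.00029*33.6^3 + (1.34 - 0.01*33.6)*(32.3 - 35) + 0.016*26 = 1550.37

1550.37 m/s


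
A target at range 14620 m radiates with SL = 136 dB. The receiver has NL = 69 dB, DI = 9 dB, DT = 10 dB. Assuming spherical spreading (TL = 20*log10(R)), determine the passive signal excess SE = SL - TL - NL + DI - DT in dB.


Step 1: TL = 20*log10(14620) = 83.3 dB
Step 2: SE = 136 - 83.3 - 69 + 9 - 10 = -17.3

-17.3 dB


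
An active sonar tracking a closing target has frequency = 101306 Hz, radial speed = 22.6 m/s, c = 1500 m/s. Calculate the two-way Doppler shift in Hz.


fd = 2*f*v/c = 2 * 101306 * 22.6 / 1500 = 3052.69

3052.69 Hz


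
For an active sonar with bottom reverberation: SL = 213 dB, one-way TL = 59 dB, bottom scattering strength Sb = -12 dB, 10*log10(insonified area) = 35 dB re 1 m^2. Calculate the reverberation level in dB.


RL = SL - 2*TL + Sb + 10*log10(A) = 213 - 2*59 + (-12) + 35 = 118

118 dB


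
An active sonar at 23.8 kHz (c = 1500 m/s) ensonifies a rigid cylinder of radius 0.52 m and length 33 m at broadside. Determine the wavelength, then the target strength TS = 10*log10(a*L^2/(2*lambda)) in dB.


Step 1: lambda = c/f = 1500/23800 = 0.06303 m
Step 2: TS = 10*log10(a*L^2/(2*lambda)) = 10*log10(0.52*33^2/(2*0.06303)) = 36.52

36.52 dB


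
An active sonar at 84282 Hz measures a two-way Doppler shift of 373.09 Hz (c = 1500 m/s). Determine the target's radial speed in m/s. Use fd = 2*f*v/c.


From fd = 2*f*v/c, v = c*fd/(2*f) = 1500 * 373.09 / (2*84282) = 3.32

3.32 m/s


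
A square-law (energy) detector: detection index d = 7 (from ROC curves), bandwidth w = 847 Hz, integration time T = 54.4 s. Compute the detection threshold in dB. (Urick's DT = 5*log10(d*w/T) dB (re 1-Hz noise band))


DT = 5*log10(d*w/T) = 5*log10(7 * 847 / 54.4) = 5*log10(108.99) = 10.19

10.19 dB


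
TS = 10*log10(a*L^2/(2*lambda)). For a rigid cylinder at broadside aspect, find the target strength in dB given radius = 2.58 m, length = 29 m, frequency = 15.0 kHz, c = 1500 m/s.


40.35 dB


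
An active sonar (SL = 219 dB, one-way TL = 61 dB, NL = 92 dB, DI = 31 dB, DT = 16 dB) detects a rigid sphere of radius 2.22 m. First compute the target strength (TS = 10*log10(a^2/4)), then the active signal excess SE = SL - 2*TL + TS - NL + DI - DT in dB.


Step 1: TS = 10*log10(2.22^2/4) = 0.91 dB
Step 2: SE = SL - 2*TL + TS - NL + DI - DT = 219 - 2*61 + (0.91) - 92 + 31 - 16 = 20.91

20.91 dB


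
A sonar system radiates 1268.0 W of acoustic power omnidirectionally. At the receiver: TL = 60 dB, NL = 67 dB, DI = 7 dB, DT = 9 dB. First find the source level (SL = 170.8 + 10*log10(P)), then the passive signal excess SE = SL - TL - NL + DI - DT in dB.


Step 1: SL = 170.8 + 10*log10(1268.0) = 201.83 dB
Step 2: SE = SL - TL - NL + DI - DT = 201.83 - 60 - 67 + 7 - 9 = 72.83

72.83 dB


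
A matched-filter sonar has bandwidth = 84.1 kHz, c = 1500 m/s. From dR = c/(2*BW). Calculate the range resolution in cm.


0.89 cm


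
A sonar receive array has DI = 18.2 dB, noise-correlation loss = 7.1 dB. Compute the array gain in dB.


AG = DI - L_corr = 18.2 - 7.1 = 11.1

11.1 dB


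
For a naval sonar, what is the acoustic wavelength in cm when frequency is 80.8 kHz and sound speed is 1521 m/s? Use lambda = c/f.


lambda = c/f = 1521 / 80800 = 0.0188 m = 1.88 cm

1.88 cm


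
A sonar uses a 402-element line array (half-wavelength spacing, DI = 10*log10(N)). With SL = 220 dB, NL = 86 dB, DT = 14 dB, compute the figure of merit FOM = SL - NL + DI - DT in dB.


146.04 dB


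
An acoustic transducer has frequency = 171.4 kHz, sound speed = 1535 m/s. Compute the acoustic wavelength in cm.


lambda = c/f = 1535 / 171400 = 0.009 m = 0.9 cm

0.9 cm


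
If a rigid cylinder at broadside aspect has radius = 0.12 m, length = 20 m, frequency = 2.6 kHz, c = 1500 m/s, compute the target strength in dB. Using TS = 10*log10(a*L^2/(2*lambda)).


lambda = 1500/2600 = 0.57692 m
TS = 10*log10(0.12*20^2/(2*0.57692)) = 16.19

16.19 dB


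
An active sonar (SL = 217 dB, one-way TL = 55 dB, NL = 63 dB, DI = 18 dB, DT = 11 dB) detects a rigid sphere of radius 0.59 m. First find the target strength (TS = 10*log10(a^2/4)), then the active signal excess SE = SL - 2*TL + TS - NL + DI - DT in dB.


Step 1: TS = 10*log10(0.59^2/4) = -10.6 dB
Step 2: SE = SL - 2*TL + TS - NL + DI - DT = 217 - 2*55 + (-10.6) - 63 + 18 - 11 = 40.4

40.4 dB


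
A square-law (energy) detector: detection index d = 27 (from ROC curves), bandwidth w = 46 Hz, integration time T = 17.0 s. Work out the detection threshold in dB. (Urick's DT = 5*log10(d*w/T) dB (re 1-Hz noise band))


9.32 dB


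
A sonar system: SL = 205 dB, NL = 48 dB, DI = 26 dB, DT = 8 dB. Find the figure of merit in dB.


175 dB


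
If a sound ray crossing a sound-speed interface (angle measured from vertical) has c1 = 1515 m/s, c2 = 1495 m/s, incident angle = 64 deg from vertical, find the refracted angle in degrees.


sin(theta2) = (c2/c1)*sin(theta1) = (1495/1515)*sin(64 deg) = 0.88693
theta2 = arcsin(0.88693) = 62.49

62.49 deg


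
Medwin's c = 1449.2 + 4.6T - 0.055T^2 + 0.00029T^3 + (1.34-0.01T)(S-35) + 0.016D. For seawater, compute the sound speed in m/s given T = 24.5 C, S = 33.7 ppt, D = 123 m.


1533.7 m/s


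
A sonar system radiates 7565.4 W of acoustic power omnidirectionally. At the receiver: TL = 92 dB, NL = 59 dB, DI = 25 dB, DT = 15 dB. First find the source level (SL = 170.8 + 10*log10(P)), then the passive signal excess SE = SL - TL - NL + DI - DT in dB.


Step 1: SL = 170.8 + 10*log10(7565.4) = 209.59 dB
Step 2: SE = SL - TL - NL + DI - DT = 209.59 - 92 - 59 + 25 - 15 = 68.59

68.59 dB


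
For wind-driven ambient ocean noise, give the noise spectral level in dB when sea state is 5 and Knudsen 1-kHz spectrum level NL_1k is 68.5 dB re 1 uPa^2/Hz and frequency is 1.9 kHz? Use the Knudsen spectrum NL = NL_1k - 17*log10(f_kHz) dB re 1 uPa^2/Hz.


NL = NL_1k - 17*log10(f_kHz) = 68.5 - 17*log10(1.9) = 68.5 - (4.74) = 63.76

63.76 dB


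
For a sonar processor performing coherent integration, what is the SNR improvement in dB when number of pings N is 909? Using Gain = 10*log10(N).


29.59 dB


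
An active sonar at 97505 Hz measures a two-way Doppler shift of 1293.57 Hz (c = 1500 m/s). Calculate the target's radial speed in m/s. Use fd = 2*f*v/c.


9.95 m/s


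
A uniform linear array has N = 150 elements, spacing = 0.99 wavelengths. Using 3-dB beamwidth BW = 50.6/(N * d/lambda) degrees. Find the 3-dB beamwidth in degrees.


0.34 deg


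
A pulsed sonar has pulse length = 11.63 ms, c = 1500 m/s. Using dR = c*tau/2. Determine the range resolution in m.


dR = c*tau/2 = 1500 * 11.63e-3 / 2 = 8.7225

8.7225 m


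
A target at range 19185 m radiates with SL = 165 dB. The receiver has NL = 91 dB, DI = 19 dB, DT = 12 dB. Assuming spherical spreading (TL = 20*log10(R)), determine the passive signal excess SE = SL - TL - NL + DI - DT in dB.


Step 1: TL = 20*log10(19185) = 85.66 dB
Step 2: SE = 165 - 85.66 - 91 + 19 - 12 = -4.66

-4.66 dB


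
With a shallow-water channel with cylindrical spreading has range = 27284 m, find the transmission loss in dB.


TL = 10*log10(27284) = 44.36

44.36 dB


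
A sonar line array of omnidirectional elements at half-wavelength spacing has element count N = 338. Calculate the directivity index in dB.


DI = 10*log10(338) = 25.29

25.29 dB


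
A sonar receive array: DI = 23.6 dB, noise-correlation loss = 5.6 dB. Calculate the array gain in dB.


18.0 dB


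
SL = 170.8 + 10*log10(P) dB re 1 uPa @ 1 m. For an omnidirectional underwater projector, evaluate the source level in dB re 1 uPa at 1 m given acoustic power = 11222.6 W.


SL = 170.8 + 10*log10(11222.6) = 170.8 + 40.5 = 211.3

211.3 dB


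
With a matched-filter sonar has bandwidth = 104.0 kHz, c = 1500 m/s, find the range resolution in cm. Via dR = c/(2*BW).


dR = c/(2*BW) = 1500 / (2 * 104.0e3) = 0.0072 m = 0.72 cm

0.72 cm


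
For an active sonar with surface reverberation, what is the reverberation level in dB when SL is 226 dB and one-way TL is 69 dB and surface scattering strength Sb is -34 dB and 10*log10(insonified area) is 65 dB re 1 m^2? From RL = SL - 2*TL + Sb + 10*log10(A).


RL = SL - 2*TL + Sb + 10*log10(A) = 226 - 2*69 + (-34) + 65 = 119

119 dB


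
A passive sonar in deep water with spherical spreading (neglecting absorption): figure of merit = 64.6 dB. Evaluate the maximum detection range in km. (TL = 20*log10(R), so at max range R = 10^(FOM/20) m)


At max range FOM = TL, so 20*log10(R) = 64.6
R = 10^(64.6/20) = 1698.24 m = 1.7 km

1.7 km


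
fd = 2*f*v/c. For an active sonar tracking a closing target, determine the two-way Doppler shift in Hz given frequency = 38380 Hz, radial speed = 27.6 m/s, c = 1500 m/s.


fd = 2*f*v/c = 2 * 38380 * 27.6 / 1500 = 1412.38

1412.38 Hz


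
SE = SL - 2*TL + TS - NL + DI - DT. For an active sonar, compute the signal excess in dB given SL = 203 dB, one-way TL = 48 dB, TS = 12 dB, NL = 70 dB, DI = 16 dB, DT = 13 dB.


52 dB


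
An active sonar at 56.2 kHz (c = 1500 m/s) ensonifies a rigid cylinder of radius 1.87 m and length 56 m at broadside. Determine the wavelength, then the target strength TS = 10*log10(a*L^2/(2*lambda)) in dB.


Step 1: lambda = c/f = 1500/56200 = 0.02669 m
Step 2: TS = 10*log10(a*L^2/(2*lambda)) = 10*log10(1.87*56^2/(2*0.02669)) = 50.41

50.41 dB


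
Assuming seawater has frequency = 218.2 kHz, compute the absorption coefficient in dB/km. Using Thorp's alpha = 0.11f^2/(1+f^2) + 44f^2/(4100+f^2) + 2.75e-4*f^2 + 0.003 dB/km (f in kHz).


f^2 = 47611.24
alpha = 0.11*47611.24/(1+47611.24) + 44*47611.24/(4100+47611.24) + 2.75e-4*47611.24 + 0.003 = 53.717

53.717 dB/km


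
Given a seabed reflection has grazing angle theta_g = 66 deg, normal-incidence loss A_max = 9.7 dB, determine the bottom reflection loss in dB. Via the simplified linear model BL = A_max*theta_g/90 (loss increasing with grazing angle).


BL = A_max * theta_g / 90 = 9.7 * 66 / 90 = 7.11

7.11 dB


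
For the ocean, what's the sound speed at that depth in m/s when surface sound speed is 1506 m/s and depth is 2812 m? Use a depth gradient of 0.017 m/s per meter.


c = 1506 + 0.017 * 2812 = 1553.804

1553.804 m/s


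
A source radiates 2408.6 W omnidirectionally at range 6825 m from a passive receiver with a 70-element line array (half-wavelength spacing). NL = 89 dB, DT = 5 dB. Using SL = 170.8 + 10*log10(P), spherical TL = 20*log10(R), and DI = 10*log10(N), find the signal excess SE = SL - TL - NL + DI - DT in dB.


Step 1: SL = 170.8 + 10*log10(2408.6) = 204.62 dB
Step 2: TL = 20*log10(6825) = 76.68 dB
Step 3: DI = 10*log10(70) = 18.45 dB
Step 4: SE = SL - TL - NL + DI - DT = 204.62 - 76.68 - 89 + 18.45 - 5 = 52.39

52.39 dB


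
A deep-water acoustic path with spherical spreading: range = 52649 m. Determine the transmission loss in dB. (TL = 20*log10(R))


TL = 20*log10(52649) = 94.43

94.43 dB


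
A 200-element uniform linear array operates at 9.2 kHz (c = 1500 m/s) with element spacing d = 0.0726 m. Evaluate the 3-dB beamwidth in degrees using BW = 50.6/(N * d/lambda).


Step 1: lambda = 1500/9200 = 0.16304 m
Step 2: d/lambda = 0.0726/0.16304 = 0.4453
Step 3: BW = 50.6/(N * d/lambda) = 50.6/(200 * 0.4453) = 0.57

0.57 deg


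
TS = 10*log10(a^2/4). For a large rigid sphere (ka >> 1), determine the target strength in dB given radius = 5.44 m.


8.69 dB


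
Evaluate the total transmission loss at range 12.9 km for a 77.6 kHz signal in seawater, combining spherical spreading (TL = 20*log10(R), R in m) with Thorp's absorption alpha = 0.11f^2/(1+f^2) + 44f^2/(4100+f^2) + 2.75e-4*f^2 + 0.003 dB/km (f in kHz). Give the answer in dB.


Step 1 (Thorp): alpha = 0.11*6021.76/(1+6021.76) + 44*6021.76/(4100+6021.76) + 2.75e-4*6021.76 + 0.003 = 27.946 dB/km
Step 2: TL_spread = 20*log10(12900) = 82.21 dB
Step 3: TL_abs = alpha*R = 27.946 * 12.9 = 360.5 dB
Step 4: TL_total = 82.21 + 360.5 = 442.71

442.71 dB


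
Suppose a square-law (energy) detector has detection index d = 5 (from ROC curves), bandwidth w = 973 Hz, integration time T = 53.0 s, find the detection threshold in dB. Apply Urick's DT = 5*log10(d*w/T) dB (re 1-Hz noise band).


9.81 dB


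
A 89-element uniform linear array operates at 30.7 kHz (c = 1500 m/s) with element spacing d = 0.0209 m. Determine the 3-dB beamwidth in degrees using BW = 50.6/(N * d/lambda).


Step 1: lambda = 1500/30700 = 0.04886 m
Step 2: d/lambda = 0.0209/0.04886 = 0.4278
Step 3: BW = 50.6/(N * d/lambda) = 50.6/(89 * 0.4278) = 1.33

1.33 deg


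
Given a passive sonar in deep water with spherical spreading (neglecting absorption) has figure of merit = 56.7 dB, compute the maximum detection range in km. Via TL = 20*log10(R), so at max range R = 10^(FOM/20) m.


At max range FOM = TL, so 20*log10(R) = 56.7
R = 10^(56.7/20) = 683.91 m = 0.68 km

0.68 km


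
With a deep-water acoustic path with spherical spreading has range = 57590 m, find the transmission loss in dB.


95.21 dB


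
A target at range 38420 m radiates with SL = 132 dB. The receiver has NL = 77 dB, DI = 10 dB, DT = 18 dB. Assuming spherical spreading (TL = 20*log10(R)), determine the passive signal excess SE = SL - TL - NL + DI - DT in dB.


Step 1: TL = 20*log10(38420) = 91.69 dB
Step 2: SE = 132 - 91.69 - 77 + 10 - 18 = -44.69

-44.69 dB


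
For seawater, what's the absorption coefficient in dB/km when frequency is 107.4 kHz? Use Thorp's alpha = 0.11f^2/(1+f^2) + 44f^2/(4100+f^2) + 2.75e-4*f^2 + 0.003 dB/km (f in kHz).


35.747 dB/km


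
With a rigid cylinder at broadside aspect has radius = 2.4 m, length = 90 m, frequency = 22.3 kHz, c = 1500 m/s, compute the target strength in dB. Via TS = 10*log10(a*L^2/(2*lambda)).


51.6 dB


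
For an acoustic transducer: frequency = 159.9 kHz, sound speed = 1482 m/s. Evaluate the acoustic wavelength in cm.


0.93 cm


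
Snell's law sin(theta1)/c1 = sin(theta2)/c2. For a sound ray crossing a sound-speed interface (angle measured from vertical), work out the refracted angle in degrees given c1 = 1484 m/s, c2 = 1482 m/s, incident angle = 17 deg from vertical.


sin(theta2) = (c2/c1)*sin(theta1) = (1482/1484)*sin(17 deg) = 0.29198
theta2 = arcsin(0.29198) = 16.98

16.98 deg


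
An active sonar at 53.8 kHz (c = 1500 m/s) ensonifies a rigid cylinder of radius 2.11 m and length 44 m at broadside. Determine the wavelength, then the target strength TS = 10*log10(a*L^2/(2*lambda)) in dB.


Step 1: lambda = c/f = 1500/53800 = 0.02788 m
Step 2: TS = 10*log10(a*L^2/(2*lambda)) = 10*log10(2.11*44^2/(2*0.02788)) = 48.65

48.65 dB


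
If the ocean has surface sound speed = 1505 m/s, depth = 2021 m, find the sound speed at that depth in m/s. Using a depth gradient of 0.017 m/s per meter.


c = 1505 + 0.017 * 2021 = 1539.357

1539.357 m/s


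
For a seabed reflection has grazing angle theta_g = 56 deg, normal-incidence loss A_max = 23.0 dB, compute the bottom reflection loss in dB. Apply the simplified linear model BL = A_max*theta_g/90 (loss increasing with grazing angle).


BL = A_max * theta_g / 90 = 23.0 * 56 / 90 = 14.31

14.31 dB


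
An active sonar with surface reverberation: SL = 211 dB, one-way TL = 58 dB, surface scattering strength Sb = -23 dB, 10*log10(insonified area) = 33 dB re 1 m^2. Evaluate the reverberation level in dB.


RL = SL - 2*TL + Sb + 10*log10(A) = 211 - 2*58 + (-23) + 33 = 105

105 dB


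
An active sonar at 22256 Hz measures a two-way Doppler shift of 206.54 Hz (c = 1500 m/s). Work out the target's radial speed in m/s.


6.96 m/s


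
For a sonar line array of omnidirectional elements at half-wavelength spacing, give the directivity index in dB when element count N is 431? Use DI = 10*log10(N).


DI = 10*log10(431) = 26.34

26.34 dB


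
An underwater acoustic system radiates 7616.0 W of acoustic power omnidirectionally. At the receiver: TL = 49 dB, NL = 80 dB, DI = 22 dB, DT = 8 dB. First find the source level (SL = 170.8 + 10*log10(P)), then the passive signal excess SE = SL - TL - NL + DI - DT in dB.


Step 1: SL = 170.8 + 10*log10(7616.0) = 209.62 dB
Step 2: SE = SL - TL - NL + DI - DT = 209.62 - 49 - 80 + 22 - 8 = 94.62

94.62 dB


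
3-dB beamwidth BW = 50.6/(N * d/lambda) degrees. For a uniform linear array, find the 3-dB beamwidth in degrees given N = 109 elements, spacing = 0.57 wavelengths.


BW = 50.6 / (109 * 0.57) = 50.6 / 62.13 = 0.81

0.81 deg


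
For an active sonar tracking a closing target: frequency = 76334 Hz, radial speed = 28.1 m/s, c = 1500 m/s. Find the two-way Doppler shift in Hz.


2859.98 Hz


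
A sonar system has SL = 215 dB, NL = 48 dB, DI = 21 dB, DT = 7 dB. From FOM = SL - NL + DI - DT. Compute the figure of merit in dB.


FOM = SL - NL + DI - DT = 215 - 48 + 21 - 7 = 181

181 dB


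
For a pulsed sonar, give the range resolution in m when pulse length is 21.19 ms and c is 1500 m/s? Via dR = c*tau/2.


dR = c*tau/2 = 1500 * 21.19e-3 / 2 = 15.8925

15.8925 m


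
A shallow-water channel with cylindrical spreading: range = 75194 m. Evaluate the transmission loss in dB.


TL = 10*log10(75194) = 48.76

48.76 dB


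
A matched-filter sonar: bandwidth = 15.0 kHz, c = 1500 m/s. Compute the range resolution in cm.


dR = c/(2*BW) = 1500 / (2 * 15.0e3) = 0.05 m = 5.0 cm

5.0 cm


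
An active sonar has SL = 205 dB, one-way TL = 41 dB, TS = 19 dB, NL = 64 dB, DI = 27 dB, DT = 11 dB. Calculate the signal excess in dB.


SE = SL - 2*TL + TS - NL + DI - DT = 205 - 2*41 + (19) - 64 + 27 - 11 = 94

94 dB


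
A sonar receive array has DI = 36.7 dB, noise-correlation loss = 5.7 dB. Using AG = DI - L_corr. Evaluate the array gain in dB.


AG = DI - L_corr = 36.7 - 5.7 = 31.0

31.0 dB


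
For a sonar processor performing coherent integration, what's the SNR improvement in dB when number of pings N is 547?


27.38 dB


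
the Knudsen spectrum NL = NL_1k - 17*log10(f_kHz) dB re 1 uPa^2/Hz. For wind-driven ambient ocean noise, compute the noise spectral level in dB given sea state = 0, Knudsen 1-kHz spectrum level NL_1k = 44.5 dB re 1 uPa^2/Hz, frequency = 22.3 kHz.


NL = NL_1k - 17*log10(f_kHz) = 44.5 - 17*log10(22.3) = 44.5 - (22.92) = 21.58

21.58 dB


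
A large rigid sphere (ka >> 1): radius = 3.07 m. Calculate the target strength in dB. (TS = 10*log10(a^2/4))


TS = 10*log10(3.07^2 / 4) = 10*log10(2.356225) = 3.72

3.72 dB


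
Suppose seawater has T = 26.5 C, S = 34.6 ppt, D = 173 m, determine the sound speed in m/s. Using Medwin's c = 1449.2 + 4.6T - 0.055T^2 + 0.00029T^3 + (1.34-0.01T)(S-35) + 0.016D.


1540.21 m/s


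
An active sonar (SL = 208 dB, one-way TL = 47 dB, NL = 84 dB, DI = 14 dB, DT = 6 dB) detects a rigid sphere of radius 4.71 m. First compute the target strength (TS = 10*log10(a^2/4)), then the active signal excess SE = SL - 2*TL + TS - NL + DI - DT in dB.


Step 1: TS = 10*log10(4.71^2/4) = 7.44 dB
Step 2: SE = SL - 2*TL + TS - NL + DI - DT = 208 - 2*47 + (7.44) - 84 + 14 - 6 = 45.44

45.44 dB


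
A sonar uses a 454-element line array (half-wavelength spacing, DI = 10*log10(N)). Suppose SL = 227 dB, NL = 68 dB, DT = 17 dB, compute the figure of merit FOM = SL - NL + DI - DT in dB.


Step 1: DI = 10*log10(454) = 26.57 dB
Step 2: FOM = SL - NL + DI - DT = 227 - 68 + 26.57 - 17 = 168.57

168.57 dB


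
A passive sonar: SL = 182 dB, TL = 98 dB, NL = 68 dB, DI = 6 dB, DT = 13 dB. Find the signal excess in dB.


SE = SL - TL - NL + DI - DT = 182 - 98 - 68 + 6 - 13 = 9

9 dB


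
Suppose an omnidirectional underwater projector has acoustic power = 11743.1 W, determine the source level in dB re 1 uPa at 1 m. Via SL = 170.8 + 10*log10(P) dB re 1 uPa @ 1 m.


SL = 170.8 + 10*log10(11743.1) = 170.8 + 40.7 = 211.5

211.5 dB


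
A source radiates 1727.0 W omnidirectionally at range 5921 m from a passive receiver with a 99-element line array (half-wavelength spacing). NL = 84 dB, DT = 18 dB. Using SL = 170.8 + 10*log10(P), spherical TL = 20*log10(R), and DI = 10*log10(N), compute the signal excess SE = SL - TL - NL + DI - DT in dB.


Step 1: SL = 170.8 + 10*log10(1727.0) = 203.17 dB
Step 2: TL = 20*log10(5921) = 75.45 dB
Step 3: DI = 10*log10(99) = 19.96 dB
Step 4: SE = SL - TL - NL + DI - DT = 203.17 - 75.45 - 84 + 19.96 - 18 = 45.68

45.68 dB


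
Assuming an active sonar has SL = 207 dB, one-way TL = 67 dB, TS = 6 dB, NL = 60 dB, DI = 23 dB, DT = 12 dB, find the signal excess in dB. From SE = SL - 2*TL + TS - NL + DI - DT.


SE = SL - 2*TL + TS - NL + DI - DT = 207 - 2*67 + (6) - 60 + 23 - 12 = 30

30 dB


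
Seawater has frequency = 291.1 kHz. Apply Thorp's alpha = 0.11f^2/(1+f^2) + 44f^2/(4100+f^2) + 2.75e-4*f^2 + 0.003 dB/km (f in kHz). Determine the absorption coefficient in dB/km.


f^2 = 84739.21
alpha = 0.11*84739.21/(1+84739.21) + 44*84739.21/(4100+84739.21) + 2.75e-4*84739.21 + 0.003 = 65.386

65.386 dB/km


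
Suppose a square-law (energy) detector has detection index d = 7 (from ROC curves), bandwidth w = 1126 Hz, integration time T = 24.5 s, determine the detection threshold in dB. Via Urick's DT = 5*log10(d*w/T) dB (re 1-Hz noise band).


DT = 5*log10(d*w/T) = 5*log10(7 * 1126 / 24.5) = 5*log10(321.71) = 12.54

12.54 dB


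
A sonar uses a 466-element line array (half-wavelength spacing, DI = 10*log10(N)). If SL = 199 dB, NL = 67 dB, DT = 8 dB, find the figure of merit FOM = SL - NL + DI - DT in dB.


Step 1: DI = 10*log10(466) = 26.68 dB
Step 2: FOM = SL - NL + DI - DT = 199 - 67 + 26.68 - 8 = 150.68

150.68 dB


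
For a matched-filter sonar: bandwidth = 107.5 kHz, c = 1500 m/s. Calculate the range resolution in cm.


dR = c/(2*BW) = 1500 / (2 * 107.5e3) = 0.007 m = 0.7 cm

0.7 cm


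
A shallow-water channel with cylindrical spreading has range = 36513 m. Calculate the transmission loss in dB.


TL = 10*log10(36513) = 45.62

45.62 dB


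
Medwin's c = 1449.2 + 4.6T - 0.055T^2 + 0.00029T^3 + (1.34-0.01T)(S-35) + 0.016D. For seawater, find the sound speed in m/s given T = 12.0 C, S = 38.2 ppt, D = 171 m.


c = 1449.2 + 4.6*12.0 - 0.055*12.0^2 + 0.00029*12.0^3 + (1.34 - 0.01*12.0)*(38.2 - 35) + 0.016*171 = 1503.62

1503.62 m/s


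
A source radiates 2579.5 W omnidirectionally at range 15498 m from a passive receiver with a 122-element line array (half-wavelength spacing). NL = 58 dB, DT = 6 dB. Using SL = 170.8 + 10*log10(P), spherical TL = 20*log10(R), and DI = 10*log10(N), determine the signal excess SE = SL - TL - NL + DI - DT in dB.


Step 1: SL = 170.8 + 10*log10(2579.5) = 204.92 dB
Step 2: TL = 20*log10(15498) = 83.81 dB
Step 3: DI = 10*log10(122) = 20.86 dB
Step 4: SE = SL - TL - NL + DI - DT = 204.92 - 83.81 - 58 + 20.86 - 6 = 77.97

77.97 dB


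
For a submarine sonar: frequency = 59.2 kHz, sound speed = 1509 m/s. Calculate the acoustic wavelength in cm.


lambda = c/f = 1509 / 59200 = 0.0255 m = 2.55 cm

2.55 cm


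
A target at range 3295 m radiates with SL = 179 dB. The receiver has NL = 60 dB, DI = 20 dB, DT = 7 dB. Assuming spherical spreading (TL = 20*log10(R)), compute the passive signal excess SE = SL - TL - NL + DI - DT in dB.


Step 1: TL = 20*log10(3295) = 70.36 dB
Step 2: SE = 179 - 70.36 - 60 + 20 - 7 = 61.64

61.64 dB


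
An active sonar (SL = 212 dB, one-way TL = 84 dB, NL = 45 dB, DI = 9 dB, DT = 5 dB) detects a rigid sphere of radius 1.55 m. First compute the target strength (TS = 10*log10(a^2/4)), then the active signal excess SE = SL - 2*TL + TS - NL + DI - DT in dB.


Step 1: TS = 10*log10(1.55^2/4) = -2.21 dB
Step 2: SE = SL - 2*TL + TS - NL + DI - DT = 212 - 2*84 + (-2.21) - 45 + 9 - 5 = 0.79

0.79 dB


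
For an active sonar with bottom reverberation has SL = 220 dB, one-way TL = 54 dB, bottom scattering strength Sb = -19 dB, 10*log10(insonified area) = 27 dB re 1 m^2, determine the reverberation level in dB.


RL = SL - 2*TL + Sb + 10*log10(A) = 220 - 2*54 + (-19) + 27 = 120

120 dB


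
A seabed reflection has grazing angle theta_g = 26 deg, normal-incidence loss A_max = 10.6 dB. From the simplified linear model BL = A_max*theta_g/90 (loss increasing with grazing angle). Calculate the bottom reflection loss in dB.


BL = A_max * theta_g / 90 = 10.6 * 26 / 90 = 3.06

3.06 dB


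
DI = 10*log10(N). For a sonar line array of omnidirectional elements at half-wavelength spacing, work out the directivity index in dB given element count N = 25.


13.98 dB


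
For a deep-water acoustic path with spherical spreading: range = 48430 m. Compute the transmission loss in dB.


TL = 20*log10(48430) = 93.7

93.7 dB


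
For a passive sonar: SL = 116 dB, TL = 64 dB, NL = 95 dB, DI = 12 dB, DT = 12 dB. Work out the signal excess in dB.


-43 dB


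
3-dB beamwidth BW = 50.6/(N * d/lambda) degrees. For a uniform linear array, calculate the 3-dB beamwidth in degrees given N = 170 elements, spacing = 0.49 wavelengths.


0.61 deg


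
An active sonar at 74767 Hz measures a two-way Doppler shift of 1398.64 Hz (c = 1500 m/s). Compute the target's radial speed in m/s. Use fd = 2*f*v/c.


From fd = 2*f*v/c, v = c*fd/(2*f) = 1500 * 1398.64 / (2*74767) = 14.03

14.03 m/s


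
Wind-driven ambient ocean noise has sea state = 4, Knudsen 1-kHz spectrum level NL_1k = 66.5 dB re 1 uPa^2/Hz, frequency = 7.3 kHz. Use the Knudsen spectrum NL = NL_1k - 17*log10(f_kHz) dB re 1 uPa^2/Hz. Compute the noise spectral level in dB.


NL = NL_1k - 17*log10(f_kHz) = 66.5 - 17*log10(7.3) = 66.5 - (14.68) = 51.82

51.82 dB


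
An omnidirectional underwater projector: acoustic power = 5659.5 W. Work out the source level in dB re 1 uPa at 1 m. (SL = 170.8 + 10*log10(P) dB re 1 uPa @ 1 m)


208.33 dB


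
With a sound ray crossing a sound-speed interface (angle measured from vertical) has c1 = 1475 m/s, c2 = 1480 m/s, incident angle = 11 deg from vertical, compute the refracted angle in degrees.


sin(theta2) = (c2/c1)*sin(theta1) = (1480/1475)*sin(11 deg) = 0.19146
theta2 = arcsin(0.19146) = 11.04

11.04 deg


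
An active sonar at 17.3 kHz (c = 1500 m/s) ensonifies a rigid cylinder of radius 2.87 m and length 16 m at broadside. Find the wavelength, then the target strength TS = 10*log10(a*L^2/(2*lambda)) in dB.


Step 1: lambda = c/f = 1500/17300 = 0.08671 m
Step 2: TS = 10*log10(a*L^2/(2*lambda)) = 10*log10(2.87*16^2/(2*0.08671)) = 36.27

36.27 dB


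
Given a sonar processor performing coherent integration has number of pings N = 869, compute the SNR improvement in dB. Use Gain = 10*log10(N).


Gain = 10*log10(869) = 29.39

29.39 dB


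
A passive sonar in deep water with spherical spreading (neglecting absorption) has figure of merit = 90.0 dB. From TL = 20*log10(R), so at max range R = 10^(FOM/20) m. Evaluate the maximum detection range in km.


At max range FOM = TL, so 20*log10(R) = 90.0
R = 10^(90.0/20) = 31622.78 m = 31.62 km

31.62 km


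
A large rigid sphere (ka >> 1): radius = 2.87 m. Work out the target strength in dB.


TS = 10*log10(2.87^2 / 4) = 10*log10(2.059225) = 3.14

3.14 dB


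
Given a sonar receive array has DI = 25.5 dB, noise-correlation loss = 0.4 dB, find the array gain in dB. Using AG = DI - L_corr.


AG = DI - L_corr = 25.5 - 0.4 = 25.1

25.1 dB


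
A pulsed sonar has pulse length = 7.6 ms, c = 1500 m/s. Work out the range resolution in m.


dR = c*tau/2 = 1500 * 7.6e-3 / 2 = 5.7

5.7 m


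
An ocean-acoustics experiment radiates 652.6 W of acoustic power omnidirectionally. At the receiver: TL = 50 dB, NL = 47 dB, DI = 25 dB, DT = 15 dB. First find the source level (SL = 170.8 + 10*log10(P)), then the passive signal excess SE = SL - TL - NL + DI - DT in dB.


Step 1: SL = 170.8 + 10*log10(652.6) = 198.95 dB
Step 2: SE = SL - TL - NL + DI - DT = 198.95 - 50 - 47 + 25 - 15 = 111.95

111.95 dB


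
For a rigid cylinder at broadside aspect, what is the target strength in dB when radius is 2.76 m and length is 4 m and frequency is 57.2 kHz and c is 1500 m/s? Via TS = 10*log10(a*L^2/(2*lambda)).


lambda = 1500/57200 = 0.02622 m
TS = 10*log10(2.76*4^2/(2*0.02622)) = 29.25

29.25 dB


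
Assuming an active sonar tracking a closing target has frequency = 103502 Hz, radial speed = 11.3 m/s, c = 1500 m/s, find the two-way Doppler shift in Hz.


fd = 2*f*v/c = 2 * 103502 * 11.3 / 1500 = 1559.43

1559.43 Hz


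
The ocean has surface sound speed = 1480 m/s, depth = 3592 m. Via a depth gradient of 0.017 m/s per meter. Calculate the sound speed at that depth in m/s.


c = 1480 + 0.017 * 3592 = 1541.064

1541.064 m/s


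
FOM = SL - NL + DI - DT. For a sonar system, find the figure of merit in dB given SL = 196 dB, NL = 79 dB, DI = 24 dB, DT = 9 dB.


132 dB


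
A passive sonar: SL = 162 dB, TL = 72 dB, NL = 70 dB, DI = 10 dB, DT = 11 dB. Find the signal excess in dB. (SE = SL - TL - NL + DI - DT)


SE = SL - TL - NL + DI - DT = 162 - 72 - 70 + 10 - 11 = 19

19 dB


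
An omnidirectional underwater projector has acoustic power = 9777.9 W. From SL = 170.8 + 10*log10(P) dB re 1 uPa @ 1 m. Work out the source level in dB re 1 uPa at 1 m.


210.7 dB


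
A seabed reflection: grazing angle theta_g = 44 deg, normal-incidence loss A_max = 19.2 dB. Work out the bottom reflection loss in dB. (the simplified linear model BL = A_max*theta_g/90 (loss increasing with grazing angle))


9.39 dB


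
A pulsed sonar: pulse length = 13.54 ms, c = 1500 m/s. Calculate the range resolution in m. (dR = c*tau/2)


dR = c*tau/2 = 1500 * 13.54e-3 / 2 = 10.155

10.155 m


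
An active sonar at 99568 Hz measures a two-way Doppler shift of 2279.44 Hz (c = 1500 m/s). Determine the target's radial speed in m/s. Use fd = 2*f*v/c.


From fd = 2*f*v/c, v = c*fd/(2*f) = 1500 * 2279.44 / (2*99568) = 17.17

17.17 m/s


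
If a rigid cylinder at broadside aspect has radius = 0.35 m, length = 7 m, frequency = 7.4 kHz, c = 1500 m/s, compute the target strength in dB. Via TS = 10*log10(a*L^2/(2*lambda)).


lambda = 1500/7400 = 0.2027 m
TS = 10*log10(0.35*7^2/(2*0.2027)) = 16.26

16.26 dB


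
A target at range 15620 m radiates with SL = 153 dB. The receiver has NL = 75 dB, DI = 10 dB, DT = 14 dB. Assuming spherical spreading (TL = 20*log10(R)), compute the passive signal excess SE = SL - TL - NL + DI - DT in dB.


Step 1: TL = 20*log10(15620) = 83.87 dB
Step 2: SE = 153 - 83.87 - 75 + 10 - 14 = -9.87

-9.87 dB


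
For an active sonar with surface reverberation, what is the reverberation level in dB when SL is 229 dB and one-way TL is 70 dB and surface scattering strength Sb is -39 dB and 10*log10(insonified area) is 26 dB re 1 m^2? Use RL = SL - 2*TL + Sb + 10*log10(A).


RL = SL - 2*TL + Sb + 10*log10(A) = 229 - 2*70 + (-39) + 26 = 76

76 dB


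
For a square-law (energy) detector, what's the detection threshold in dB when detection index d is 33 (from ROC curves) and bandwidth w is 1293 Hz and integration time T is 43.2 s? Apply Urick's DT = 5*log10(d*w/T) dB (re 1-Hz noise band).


14.97 dB


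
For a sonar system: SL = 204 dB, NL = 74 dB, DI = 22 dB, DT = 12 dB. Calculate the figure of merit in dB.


140 dB


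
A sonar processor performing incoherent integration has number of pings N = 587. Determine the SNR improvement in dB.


13.84 dB


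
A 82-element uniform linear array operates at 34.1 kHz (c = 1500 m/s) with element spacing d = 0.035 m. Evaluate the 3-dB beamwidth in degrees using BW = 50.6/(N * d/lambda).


0.78 deg


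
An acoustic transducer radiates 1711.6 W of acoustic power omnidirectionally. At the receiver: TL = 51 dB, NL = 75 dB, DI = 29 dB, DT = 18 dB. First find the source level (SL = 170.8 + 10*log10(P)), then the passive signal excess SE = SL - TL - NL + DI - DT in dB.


Step 1: SL = 170.8 + 10*log10(1711.6) = 203.13 dB
Step 2: SE = SL - TL - NL + DI - DT = 203.13 - 51 - 75 + 29 - 18 = 88.13

88.13 dB


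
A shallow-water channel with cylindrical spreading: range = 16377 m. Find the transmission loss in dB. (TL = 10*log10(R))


TL = 10*log10(16377) = 42.14

42.14 dB


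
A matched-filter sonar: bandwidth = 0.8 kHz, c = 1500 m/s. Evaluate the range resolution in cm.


dR = c/(2*BW) = 1500 / (2 * 0.8e3) = 0.9375 m = 93.75 cm

93.75 cm


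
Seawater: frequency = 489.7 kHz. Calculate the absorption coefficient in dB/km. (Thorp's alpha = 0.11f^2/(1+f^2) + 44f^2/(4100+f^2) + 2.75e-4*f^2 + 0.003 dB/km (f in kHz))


f^2 = 239806.09
alpha = 0.11*239806.09/(1+239806.09) + 44*239806.09/(4100+239806.09) + 2.75e-4*239806.09 + 0.003 = 109.32

109.32 dB/km


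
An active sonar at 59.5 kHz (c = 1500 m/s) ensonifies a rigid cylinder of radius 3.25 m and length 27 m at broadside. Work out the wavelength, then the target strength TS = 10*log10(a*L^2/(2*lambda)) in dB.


Step 1: lambda = c/f = 1500/59500 = 0.02521 m
Step 2: TS = 10*log10(a*L^2/(2*lambda)) = 10*log10(3.25*27^2/(2*0.02521)) = 46.72

46.72 dB


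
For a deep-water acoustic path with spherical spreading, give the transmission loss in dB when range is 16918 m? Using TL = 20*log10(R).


TL = 20*log10(16918) = 84.57

84.57 dB


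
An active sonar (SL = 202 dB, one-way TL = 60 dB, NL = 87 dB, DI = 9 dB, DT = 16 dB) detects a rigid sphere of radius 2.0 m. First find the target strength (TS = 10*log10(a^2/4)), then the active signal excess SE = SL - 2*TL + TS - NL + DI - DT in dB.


Step 1: TS = 10*log10(2.0^2/4) = 0.0 dB
Step 2: SE = SL - 2*TL + TS - NL + DI - DT = 202 - 2*60 + (0.0) - 87 + 9 - 16 = -12.0

-12.0 dB


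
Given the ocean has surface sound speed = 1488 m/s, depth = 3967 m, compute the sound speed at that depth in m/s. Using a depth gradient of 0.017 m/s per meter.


c = 1488 + 0.017 * 3967 = 1555.439

1555.439 m/s


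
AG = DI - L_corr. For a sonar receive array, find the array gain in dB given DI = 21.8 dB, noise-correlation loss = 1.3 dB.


20.5 dB


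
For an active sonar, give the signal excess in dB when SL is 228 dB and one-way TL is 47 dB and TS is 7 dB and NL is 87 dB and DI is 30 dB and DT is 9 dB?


SE = SL - 2*TL + TS - NL + DI - DT = 228 - 2*47 + (7) - 87 + 30 - 9 = 75

75 dB


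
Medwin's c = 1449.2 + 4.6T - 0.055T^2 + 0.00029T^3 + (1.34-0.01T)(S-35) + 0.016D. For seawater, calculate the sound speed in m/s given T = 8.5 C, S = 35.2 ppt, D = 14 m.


c = 1449.2 + 4.6*8.5 - 0.055*8.5^2 + 0.00029*8.5^3 + (1.34 - 0.01*8.5)*(35.2 - 35) + 0.016*14 = 1484.98

1484.98 m/s
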